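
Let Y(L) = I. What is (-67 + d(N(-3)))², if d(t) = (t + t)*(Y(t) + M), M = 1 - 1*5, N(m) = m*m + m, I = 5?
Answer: 3025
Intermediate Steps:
N(m) = m + m² (N(m) = m² + m = m + m²)
Y(L) = 5
M = -4 (M = 1 - 5 = -4)
d(t) = 2*t (d(t) = (t + t)*(5 - 4) = (2*t)*1 = 2*t)
(-67 + d(N(-3)))² = (-67 + 2*(-3*(1 - 3)))² = (-67 + 2*(-3*(-2)))² = (-67 + 2*6)² = (-67 + 12)² = (-55)² = 3025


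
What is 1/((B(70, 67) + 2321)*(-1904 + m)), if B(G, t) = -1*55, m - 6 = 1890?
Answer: -1/18128 ≈ -5.5163e-5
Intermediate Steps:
m = 1896 (m = 6 + 1890 = 1896)
B(G, t) = -55
1/((B(70, 67) + 2321)*(-1904 + m)) = 1/((-55 + 2321)*(-1904 + 1896)) = 1/(2266*(-8)) = 1/(-18128) = -1/18128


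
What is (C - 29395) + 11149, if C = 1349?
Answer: -16897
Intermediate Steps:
(C - 29395) + 11149 = (1349 - 29395) + 11149 = -28046 + 11149 = -16897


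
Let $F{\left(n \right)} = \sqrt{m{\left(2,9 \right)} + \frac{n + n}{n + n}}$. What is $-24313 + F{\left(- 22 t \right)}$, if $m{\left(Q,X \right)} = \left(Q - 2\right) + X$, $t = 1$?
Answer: $-24313 + \sqrt{10} \approx -24310.0$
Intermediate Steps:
$m{\left(Q,X \right)} = -2 + Q + X$ ($m{\left(Q,X \right)} = \left(-2 + Q\right) + X = -2 + Q + X$)
$F{\left(n \right)} = \sqrt{10}$ ($F{\left(n \right)} = \sqrt{\left(-2 + 2 + 9\right) + \frac{n + n}{n + n}} = \sqrt{9 + \frac{2 n}{2 n}} = \sqrt{9 + 2 n \frac{1}{2 n}} = \sqrt{9 + 1} = \sqrt{10}$)
$-24313 + F{\left(- 22 t \right)} = -24313 + \sqrt{10}$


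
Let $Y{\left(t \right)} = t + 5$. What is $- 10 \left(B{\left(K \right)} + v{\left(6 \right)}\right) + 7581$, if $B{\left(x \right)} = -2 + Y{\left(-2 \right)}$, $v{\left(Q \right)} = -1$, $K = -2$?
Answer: $7581$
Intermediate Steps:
$Y{\left(t \right)} = 5 + t$
$B{\left(x \right)} = 1$ ($B{\left(x \right)} = -2 + \left(5 - 2\right) = -2 + 3 = 1$)
$- 10 \left(B{\left(K \right)} + v{\left(6 \right)}\right) + 7581 = - 10 \left(1 - 1\right) + 7581 = \left(-10\right) 0 + 7581 = 0 + 7581 = 7581$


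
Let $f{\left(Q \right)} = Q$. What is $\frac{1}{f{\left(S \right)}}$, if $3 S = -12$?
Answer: $- \frac{1}{4} \approx -0.25$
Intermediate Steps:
$S = -4$ ($S = \frac{1}{3} \left(-12\right) = -4$)
$\frac{1}{f{\left(S \right)}} = \frac{1}{-4} = - \frac{1}{4}$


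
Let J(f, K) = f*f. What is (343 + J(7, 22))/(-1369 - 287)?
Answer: -49/207 ≈ -0.23672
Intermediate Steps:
J(f, K) = f²
(343 + J(7, 22))/(-1369 - 287) = (343 + 7²)/(-1369 - 287) = (343 + 49)/(-1656) = -1/1656*392 = -49/207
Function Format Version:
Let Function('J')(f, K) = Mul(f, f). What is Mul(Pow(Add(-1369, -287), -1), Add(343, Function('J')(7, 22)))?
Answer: Rational(-49, 207) ≈ -0.23672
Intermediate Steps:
Function('J')(f, K) = Pow(f, 2)
Mul(Pow(Add(-1369, -287), -1), Add(343, Function('J')(7, 22))) = Mul(Pow(Add(-1369, -287), -1), Add(343, Pow(7, 2))) = Mul(Pow(-1656, -1), Add(343, 49)) = Mul(Rational(-1, 1656), 392) = Rational(-49, 207)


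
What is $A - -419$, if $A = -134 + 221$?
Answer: $506$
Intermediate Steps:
$A = 87$
$A - -419 = 87 - -419 = 87 + 419 = 506$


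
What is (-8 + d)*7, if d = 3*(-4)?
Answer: -140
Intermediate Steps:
d = -12
(-8 + d)*7 = (-8 - 12)*7 = -20*7 = -140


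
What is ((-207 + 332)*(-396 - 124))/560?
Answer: -1625/14 ≈ -116.07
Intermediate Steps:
((-207 + 332)*(-396 - 124))/560 = (125*(-520))*(1/560) = -65000*1/560 = -1625/14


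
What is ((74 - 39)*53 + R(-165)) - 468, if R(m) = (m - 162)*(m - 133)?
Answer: 98833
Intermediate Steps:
R(m) = (-162 + m)*(-133 + m)
((74 - 39)*53 + R(-165)) - 468 = ((74 - 39)*53 + (21546 + (-165)**2 - 295*(-165))) - 468 = (35*53 + (21546 + 27225 + 48675)) - 468 = (1855 + 97446) - 468 = 99301 - 468 = 98833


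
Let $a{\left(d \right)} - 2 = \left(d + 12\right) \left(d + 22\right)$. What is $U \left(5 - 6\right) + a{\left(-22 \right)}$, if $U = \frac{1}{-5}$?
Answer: $\frac{11}{5} \approx 2.2$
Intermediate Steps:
$U = - \frac{1}{5} \approx -0.2$
$a{\left(d \right)} = 2 + \left(12 + d\right) \left(22 + d\right)$ ($a{\left(d \right)} = 2 + \left(d + 12\right) \left(d + 22\right) = 2 + \left(12 + d\right) \left(22 + d\right)$)
$U \left(5 - 6\right) + a{\left(-22 \right)} = - \frac{5 - 6}{5} + \left(266 + \left(-22\right)^{2} + 34 \left(-22\right)\right) = \left(- \frac{1}{5}\right) \left(-1\right) + \left(266 + 484 - 748\right) = \frac{1}{5} + 2 = \frac{11}{5}$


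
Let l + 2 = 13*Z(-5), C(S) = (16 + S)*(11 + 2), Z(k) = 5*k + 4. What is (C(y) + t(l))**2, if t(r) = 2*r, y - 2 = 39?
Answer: 36481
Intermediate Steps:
y = 41 (y = 2 + 39 = 41)
Z(k) = 4 + 5*k
C(S) = 208 + 13*S (C(S) = (16 + S)*13 = 208 + 13*S)
l = -275 (l = -2 + 13*(4 + 5*(-5)) = -2 + 13*(4 - 25) = -2 + 13*(-21) = -2 - 273 = -275)
(C(y) + t(l))**2 = ((208 + 13*41) + 2*(-275))**2 = ((208 + 533) - 550)**2 = (741 - 550)**2 = 191**2 = 36481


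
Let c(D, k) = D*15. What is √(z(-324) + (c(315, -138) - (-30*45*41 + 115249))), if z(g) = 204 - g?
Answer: I*√54646 ≈ 233.76*I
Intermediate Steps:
c(D, k) = 15*D
√(z(-324) + (c(315, -138) - (-30*45*41 + 115249))) = √((204 - 1*(-324)) + (15*315 - (-30*45*41 + 115249))) = √((204 + 324) + (4725 - (-1350*41 + 115249))) = √(528 + (4725 - (-55350 + 115249))) = √(528 + (4725 - 1*59899)) = √(528 + (4725 - 59899)) = √(528 - 55174) = √(-54646) = I*√54646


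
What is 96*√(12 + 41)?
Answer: 96*√53 ≈ 698.89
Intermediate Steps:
96*√(12 + 41) = 96*√53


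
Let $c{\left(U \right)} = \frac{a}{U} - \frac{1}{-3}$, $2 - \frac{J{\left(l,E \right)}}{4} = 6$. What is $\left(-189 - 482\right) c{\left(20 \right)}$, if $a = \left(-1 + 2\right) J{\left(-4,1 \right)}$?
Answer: $\frac{4697}{15} \approx 313.13$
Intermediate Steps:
$J{\left(l,E \right)} = -16$ ($J{\left(l,E \right)} = 8 - 24 = -16$)
$a = -16$ ($a = \left(-1 + 2\right) \left(-16\right) = 1 \left(-16\right) = -16$)
$c{\left(U \right)} = \frac{1}{3} - \frac{16}{U}$ ($c{\left(U \right)} = - \frac{16}{U} - \frac{1}{-3} = - \frac{16}{U} - - \frac{1}{3} = - \frac{16}{U} + \frac{1}{3} = \frac{1}{3} - \frac{16}{U}$)
$\left(-189 - 482\right) c{\left(20 \right)} = \left(-189 - 482\right) \frac{-48 + 20}{3 \cdot 20} = - 671 \cdot \frac{1}{3} \cdot \frac{1}{20} \left(-28\right) = \left(-671\right) \left(- \frac{7}{15}\right) = \frac{4697}{15}$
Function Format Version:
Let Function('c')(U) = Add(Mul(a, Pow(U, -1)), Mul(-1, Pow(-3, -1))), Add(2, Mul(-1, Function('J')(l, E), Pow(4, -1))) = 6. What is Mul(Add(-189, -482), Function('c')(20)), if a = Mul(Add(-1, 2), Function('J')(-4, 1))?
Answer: Rational(4697, 15) ≈ 313.13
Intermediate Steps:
Function('J')(l, E) = -16 (Function('J')(l, E) = Add(8, Mul(-4, 6)) = Add(8, -24) = -16)
a = -16 (a = Mul(Add(-1, 2), -16) = Mul(1, -16) = -16)
Function('c')(U) = Add(Rational(1, 3), Mul(-16, Pow(U, -1))) (Function('c')(U) = Add(Mul(-16, Pow(U, -1)), Mul(-1, Pow(-3, -1))) = Add(Mul(-16, Pow(U, -1)), Mul(-1, Rational(-1, 3))) = Add(Mul(-16, Pow(U, -1)), Rational(1, 3)) = Add(Rational(1, 3), Mul(-16, Pow(U, -1))))
Mul(Add(-189, -482), Function('c')(20)) = Mul(Add(-189, -482), Mul(Rational(1, 3), Pow(20, -1), Add(-48, 20))) = Mul(-671, Mul(Rational(1, 3), Rational(1, 20), -28)) = Mul(-671, Rational(-7, 15)) = Rational(4697, 15)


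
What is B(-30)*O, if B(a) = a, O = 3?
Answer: -90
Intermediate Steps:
B(-30)*O = -30*3 = -90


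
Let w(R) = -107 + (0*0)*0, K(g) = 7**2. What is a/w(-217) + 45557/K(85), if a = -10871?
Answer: 5407278/5243 ≈ 1031.3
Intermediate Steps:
K(g) = 49
w(R) = -107 (w(R) = -107 + 0*0 = -107 + 0 = -107)
a/w(-217) + 45557/K(85) = -10871/(-107) + 45557/49 = -10871*(-1/107) + 45557*(1/49) = 10871/107 + 45557/49 = 5407278/5243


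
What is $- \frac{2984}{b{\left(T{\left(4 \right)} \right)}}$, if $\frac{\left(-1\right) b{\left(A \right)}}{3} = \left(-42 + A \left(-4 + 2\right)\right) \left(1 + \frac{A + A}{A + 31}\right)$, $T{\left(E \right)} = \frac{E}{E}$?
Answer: $- \frac{11936}{561} \approx -21.276$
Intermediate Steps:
$T{\left(E \right)} = 1$
$b{\left(A \right)} = - 3 \left(1 + \frac{2 A}{31 + A}\right) \left(-42 - 2 A\right)$ ($b{\left(A \right)} = - 3 \left(-42 + A \left(-4 + 2\right)\right) \left(1 + \frac{A + A}{A + 31}\right) = - 3 \left(-42 + A \left(-2\right)\right) \left(1 + \frac{2 A}{31 + A}\right) = - 3 \left(-42 - 2 A\right) \left(1 + \frac{2 A}{31 + A}\right) = - 3 \left(1 + \frac{2 A}{31 + A}\right) \left(-42 - 2 A\right)$)
$- \frac{2984}{b{\left(T{\left(4 \right)} \right)}} = - \frac{2984}{6 \frac{1}{31 + 1} \left(651 + 3 \cdot 1^{2} + 94 \cdot 1\right)} = - \frac{2984}{6 \cdot \frac{1}{32} \left(651 + 3 \cdot 1 + 94\right)} = - \frac{2984}{6 \cdot \frac{1}{32} \left(651 + 3 + 94\right)} = - \frac{2984}{6 \cdot \frac{1}{32} \cdot 748} = - \frac{2984}{\frac{561}{4}} = \left(-2984\right) \frac{4}{561} = - \frac{11936}{561}$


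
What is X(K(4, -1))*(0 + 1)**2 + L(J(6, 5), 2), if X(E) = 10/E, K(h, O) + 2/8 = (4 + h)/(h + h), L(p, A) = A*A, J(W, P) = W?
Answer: 52/3 ≈ 17.333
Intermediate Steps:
L(p, A) = A**2
K(h, O) = -1/4 + (4 + h)/(2*h) (K(h, O) = -1/4 + (4 + h)/(h + h) = -1/4 + (4 + h)/((2*h)) = -1/4 + (4 + h)*(1/(2*h)) = -1/4 + (4 + h)/(2*h))
X(K(4, -1))*(0 + 1)**2 + L(J(6, 5), 2) = (10/(((1/4)*(8 + 4)/4)))*(0 + 1)**2 + 2**2 = (10/(((1/4)*(1/4)*12)))*1**2 + 4 = (10/(3/4))*1 + 4 = (10*(4/3))*1 + 4 = (40/3)*1 + 4 = 40/3 + 4 = 52/3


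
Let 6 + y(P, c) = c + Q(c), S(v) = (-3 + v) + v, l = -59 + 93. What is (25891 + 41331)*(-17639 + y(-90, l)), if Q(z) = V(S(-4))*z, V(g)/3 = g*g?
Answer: -354192718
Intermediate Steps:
l = 34
S(v) = -3 + 2*v
V(g) = 3*g² (V(g) = 3*(g*g) = 3*g²)
Q(z) = 363*z (Q(z) = (3*(-3 + 2*(-4))²)*z = (3*(-3 - 8)²)*z = (3*(-11)²)*z = (3*121)*z = 363*z)
y(P, c) = -6 + 364*c (y(P, c) = -6 + (c + 363*c) = -6 + 364*c)
(25891 + 41331)*(-17639 + y(-90, l)) = (25891 + 41331)*(-17639 + (-6 + 364*34)) = 67222*(-17639 + (-6 + 12376)) = 67222*(-17639 + 12370) = 67222*(-5269) = -354192718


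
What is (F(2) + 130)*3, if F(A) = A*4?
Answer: 414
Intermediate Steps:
F(A) = 4*A
(F(2) + 130)*3 = (4*2 + 130)*3 = (8 + 130)*3 = 138*3 = 414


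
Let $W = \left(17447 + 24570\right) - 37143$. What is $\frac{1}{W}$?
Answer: $\frac{1}{4874} \approx 0.00020517$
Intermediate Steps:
$W = 4874$ ($W = 42017 - 37143 = 4874$)
$\frac{1}{W} = \frac{1}{4874}$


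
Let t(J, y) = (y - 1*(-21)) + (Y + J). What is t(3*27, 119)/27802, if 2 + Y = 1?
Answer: 110/13901 ≈ 0.0079131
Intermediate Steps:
Y = -1 (Y = -2 + 1 = -1)
t(J, y) = 20 + J + y (t(J, y) = (y - 1*(-21)) + (-1 + J) = (y + 21) + (-1 + J) = (21 + y) + (-1 + J) = 20 + J + y)
t(3*27, 119)/27802 = (20 + 3*27 + 119)/27802 = (20 + 81 + 119)*(1/27802) = 220*(1/27802) = 110/13901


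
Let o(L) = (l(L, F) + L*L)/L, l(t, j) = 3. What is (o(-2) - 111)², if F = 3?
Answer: 52441/4 ≈ 13110.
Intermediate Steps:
o(L) = (3 + L²)/L (o(L) = (3 + L*L)/L = (3 + L²)/L)
(o(-2) - 111)² = ((-2 + 3/(-2)) - 111)² = ((-2 + 3*(-½)) - 111)² = ((-2 - 3/2) - 111)² = (-7/2 - 111)² = (-229/2)² = 52441/4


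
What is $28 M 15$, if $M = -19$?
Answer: $-7980$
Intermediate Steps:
$28 M 15 = 28 \left(-19\right) 15 = \left(-532\right) 15 = -7980$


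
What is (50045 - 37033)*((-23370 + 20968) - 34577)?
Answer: -481170748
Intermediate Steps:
(50045 - 37033)*((-23370 + 20968) - 34577) = 13012*(-2402 - 34577) = 13012*(-36979) = -481170748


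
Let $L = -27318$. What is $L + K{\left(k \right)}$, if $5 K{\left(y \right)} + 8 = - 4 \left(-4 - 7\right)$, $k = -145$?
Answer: $- \frac{136554}{5} \approx -27311.0$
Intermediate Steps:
$K{\left(y \right)} = \frac{36}{5}$ ($K{\left(y \right)} = - \frac{8}{5} + \frac{\left(-4\right) \left(-4 - 7\right)}{5} = - \frac{8}{5} + \frac{\left(-4\right) \left(-11\right)}{5} = - \frac{8}{5} + \frac{1}{5} \cdot 44 = - \frac{8}{5} + \frac{44}{5} = \frac{36}{5}$)
$L + K{\left(k \right)} = -27318 + \frac{36}{5} = - \frac{136554}{5}$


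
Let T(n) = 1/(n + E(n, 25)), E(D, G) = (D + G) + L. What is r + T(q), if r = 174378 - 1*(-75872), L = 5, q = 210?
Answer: 112612501/450 ≈ 2.5025e+5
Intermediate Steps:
E(D, G) = 5 + D + G (E(D, G) = (D + G) + 5 = 5 + D + G)
T(n) = 1/(30 + 2*n) (T(n) = 1/(n + (5 + n + 25)) = 1/(n + (30 + n)) = 1/(30 + 2*n))
r = 250250 (r = 174378 + 75872 = 250250)
r + T(q) = 250250 + 1/(2*(15 + 210)) = 250250 + (1/2)/225 = 250250 + (1/2)*(1/225) = 250250 + 1/450 = 112612501/450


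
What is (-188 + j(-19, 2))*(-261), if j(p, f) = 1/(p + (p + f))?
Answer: 196301/4 ≈ 49075.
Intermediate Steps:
j(p, f) = 1/(f + 2*p) (j(p, f) = 1/(p + (f + p)) = 1/(f + 2*p))
(-188 + j(-19, 2))*(-261) = (-188 + 1/(2 + 2*(-19)))*(-261) = (-188 + 1/(2 - 38))*(-261) = (-188 + 1/(-36))*(-261) = (-188 - 1/36)*(-261) = -6769/36*(-261) = 196301/4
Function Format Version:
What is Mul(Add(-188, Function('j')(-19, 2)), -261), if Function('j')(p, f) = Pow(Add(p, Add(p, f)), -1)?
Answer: Rational(196301, 4) ≈ 49075.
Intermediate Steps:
Function('j')(p, f) = Pow(Add(f, Mul(2, p)), -1) (Function('j')(p, f) = Pow(Add(p, Add(f, p)), -1) = Pow(Add(f, Mul(2, p)), -1))
Mul(Add(-188, Function('j')(-19, 2)), -261) = Mul(Add(-188, Pow(Add(2, Mul(2, -19)), -1)), -261) = Mul(Add(-188, Pow(Add(2, -38), -1)), -261) = Mul(Add(-188, Pow(-36, -1)), -261) = Mul(Add(-188, Rational(-1, 36)), -261) = Mul(Rational(-6769, 36), -261) = Rational(196301, 4)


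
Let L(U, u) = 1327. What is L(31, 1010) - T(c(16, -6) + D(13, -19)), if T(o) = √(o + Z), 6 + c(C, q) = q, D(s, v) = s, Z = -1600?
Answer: 1327 - I*√1599 ≈ 1327.0 - 39.987*I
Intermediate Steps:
c(C, q) = -6 + q
T(o) = √(-1600 + o) (T(o) = √(o - 1600) = √(-1600 + o))
L(31, 1010) - T(c(16, -6) + D(13, -19)) = 1327 - √(-1600 + ((-6 - 6) + 13)) = 1327 - √(-1600 + (-12 + 13)) = 1327 - √(-1600 + 1) = 1327 - √(-1599) = 1327 - I*√1599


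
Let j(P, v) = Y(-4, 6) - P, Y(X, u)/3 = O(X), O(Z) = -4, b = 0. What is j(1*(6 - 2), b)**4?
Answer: 65536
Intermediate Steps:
Y(X, u) = -12 (Y(X, u) = 3*(-4) = -12)
j(P, v) = -12 - P
j(1*(6 - 2), b)**4 = (-12 - (6 - 2))**4 = (-12 - 4)**4 = (-16)**4 = 65536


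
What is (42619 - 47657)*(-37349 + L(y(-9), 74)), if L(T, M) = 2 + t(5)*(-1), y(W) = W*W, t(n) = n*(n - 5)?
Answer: 188154186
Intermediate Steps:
t(n) = n*(-5 + n)
y(W) = W²
L(T, M) = 2 (L(T, M) = 2 + (5*(-5 + 5))*(-1) = 2 + (5*0)*(-1) = 2 + 0*(-1) = 2 + 0 = 2)
(42619 - 47657)*(-37349 + L(y(-9), 74)) = (42619 - 47657)*(-37349 + 2) = -5038*(-37347) = 188154186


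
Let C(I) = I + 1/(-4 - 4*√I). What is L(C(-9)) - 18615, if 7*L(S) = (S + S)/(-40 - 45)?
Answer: -221518139/11900 - 3*I/11900 ≈ -18615.0 - 0.0002521*I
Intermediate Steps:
L(S) = -2*S/595 (L(S) = ((S + S)/(-40 - 45))/7 = ((2*S)/(-85))/7 = ((2*S)*(-1/85))/7 = (-2*S/85)/7 = -2*S/595)
L(C(-9)) - 18615 = -2*(-¼ - 9 + (-9)^(3/2))/(595*(1 + √(-9))) - 18615 = -2*(-¼ - 9 - 27*I)/(595*(1 + 3*I)) - 18615 = -2*(1 - 3*I)/10*(-37/4 - 27*I)/595 - 18615 = -(1 - 3*I)*(-37/4 - 27*I)/2975 - 18615 = -18615 - (1 - 3*I)*(-37/4 - 27*I)/2975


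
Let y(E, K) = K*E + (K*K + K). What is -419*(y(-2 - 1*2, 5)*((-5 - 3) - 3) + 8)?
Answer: 42738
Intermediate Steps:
y(E, K) = K + K**2 + E*K (y(E, K) = E*K + (K**2 + K) = E*K + (K + K**2) = K + K**2 + E*K)
-419*(y(-2 - 1*2, 5)*((-5 - 3) - 3) + 8) = -419*((5*(1 + (-2 - 1*2) + 5))*((-5 - 3) - 3) + 8) = -419*((5*(1 + (-2 - 2) + 5))*(-8 - 3) + 8) = -419*((5*(1 - 4 + 5))*(-11) + 8) = -419*((5*2)*(-11) + 8) = -419*(10*(-11) + 8) = -419*(-110 + 8) = -419*(-102) = 42738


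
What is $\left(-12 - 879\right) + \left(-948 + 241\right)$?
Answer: $-1598$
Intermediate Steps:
$\left(-12 - 879\right) + \left(-948 + 241\right) = -891 - 707 = -1598$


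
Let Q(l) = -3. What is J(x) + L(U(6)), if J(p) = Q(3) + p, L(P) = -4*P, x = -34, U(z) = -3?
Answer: -25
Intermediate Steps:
J(p) = -3 + p
J(x) + L(U(6)) = (-3 - 34) - 4*(-3) = -37 + 12 = -25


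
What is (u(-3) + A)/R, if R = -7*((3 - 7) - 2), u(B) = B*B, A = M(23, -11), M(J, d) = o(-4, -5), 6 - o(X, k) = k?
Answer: 10/21 ≈ 0.47619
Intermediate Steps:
o(X, k) = 6 - k
M(J, d) = 11 (M(J, d) = 6 - 1*(-5) = 6 + 5 = 11)
A = 11
u(B) = B²
R = 42 (R = -7*(-4 - 2) = -7*(-6) = 42)
(u(-3) + A)/R = ((-3)² + 11)/42 = (9 + 11)*(1/42) = 20*(1/42) = 10/21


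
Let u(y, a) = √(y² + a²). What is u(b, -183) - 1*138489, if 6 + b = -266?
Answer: -138489 + √107473 ≈ -1.3816e+5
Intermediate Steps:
b = -272 (b = -6 - 266 = -272)
u(y, a) = √(a² + y²)
u(b, -183) - 1*138489 = √((-183)² + (-272)²) - 1*138489 = √(33489 + 73984) - 138489 = √107473 - 138489 = -138489 + √107473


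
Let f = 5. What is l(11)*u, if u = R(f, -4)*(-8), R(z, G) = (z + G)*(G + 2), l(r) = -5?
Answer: -80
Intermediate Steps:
R(z, G) = (2 + G)*(G + z) (R(z, G) = (G + z)*(2 + G) = (2 + G)*(G + z))
u = 16 (u = ((-4)² + 2*(-4) + 2*5 - 4*5)*(-8) = (16 - 8 + 10 - 20)*(-8) = -2*(-8) = 16)
l(11)*u = -5*16 = -80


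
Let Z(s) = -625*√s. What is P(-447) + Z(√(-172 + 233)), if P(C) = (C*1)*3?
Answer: -1341 - 625*61^(¼) ≈ -3087.7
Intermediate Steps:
P(C) = 3*C (P(C) = C*3 = 3*C)
P(-447) + Z(√(-172 + 233)) = 3*(-447) - 625*(-172 + 233)^(¼) = -1341 - 625*61^(¼)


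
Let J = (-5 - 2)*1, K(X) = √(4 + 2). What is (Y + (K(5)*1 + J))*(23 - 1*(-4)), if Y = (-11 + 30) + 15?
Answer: 729 + 27*√6 ≈ 795.14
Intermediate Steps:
K(X) = √6
J = -7 (J = -7*1 = -7)
Y = 34 (Y = 19 + 15 = 34)
(Y + (K(5)*1 + J))*(23 - 1*(-4)) = (34 + (√6*1 - 7))*(23 - 1*(-4)) = (34 + (√6 - 7))*(23 + 4) = (34 + (-7 + √6))*27 = (27 + √6)*27 = 729 + 27*√6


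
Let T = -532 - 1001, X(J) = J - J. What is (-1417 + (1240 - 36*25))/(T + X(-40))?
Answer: 359/511 ≈ 0.70254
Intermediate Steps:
X(J) = 0
T = -1533
(-1417 + (1240 - 36*25))/(T + X(-40)) = (-1417 + (1240 - 36*25))/(-1533 + 0) = (-1417 + (1240 - 1*900))/(-1533) = (-1417 + (1240 - 900))*(-1/1533) = (-1417 + 340)*(-1/1533) = -1077*(-1/1533) = 359/511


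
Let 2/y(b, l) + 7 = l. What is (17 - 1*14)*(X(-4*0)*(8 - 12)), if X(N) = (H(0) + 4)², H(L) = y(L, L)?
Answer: -8112/49 ≈ -165.55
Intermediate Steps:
y(b, l) = 2/(-7 + l)
H(L) = 2/(-7 + L)
X(N) = 676/49 (X(N) = (2/(-7 + 0) + 4)² = (2/(-7) + 4)² = (2*(-⅐) + 4)² = (-2/7 + 4)² = (26/7)² = 676/49)
(17 - 1*14)*(X(-4*0)*(8 - 12)) = (17 - 1*14)*(676*(8 - 12)/49) = (17 - 14)*((676/49)*(-4)) = 3*(-2704/49) = -8112/49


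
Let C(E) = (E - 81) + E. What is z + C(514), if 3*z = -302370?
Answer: -99843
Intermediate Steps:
z = -100790 (z = (⅓)*(-302370) = -100790)
C(E) = -81 + 2*E (C(E) = (-81 + E) + E = -81 + 2*E)
z + C(514) = -100790 + (-81 + 2*514) = -100790 + (-81 + 1028) = -100790 + 947 = -99843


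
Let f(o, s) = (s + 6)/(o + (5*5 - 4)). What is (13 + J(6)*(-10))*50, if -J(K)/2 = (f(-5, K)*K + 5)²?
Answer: 90900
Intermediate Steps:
f(o, s) = (6 + s)/(21 + o) (f(o, s) = (6 + s)/(o + (25 - 4)) = (6 + s)/(o + 21) = (6 + s)/(21 + o))
J(K) = -2*(5 + K*(3/8 + K/16))² (J(K) = -2*(((6 + K)/(21 - 5))*K + 5)² = -2*(((6 + K)/16)*K + 5)² = -2*((3/8 + K/16)*K + 5)² = -2*(K*(3/8 + K/16) + 5)² = -2*(5 + K*(3/8 + K/16))²)
(13 + J(6)*(-10))*50 = (13 - (80 + 6*(6 + 6))²/128*(-10))*50 = (13 - (80 + 6*12)²/128*(-10))*50 = (13 - (80 + 72)²/128*(-10))*50 = (13 - 1/128*152²*(-10))*50 = (13 - 1/128*23104*(-10))*50 = (13 - 361/2*(-10))*50 = (13 + 1805)*50 = 1818*50 = 90900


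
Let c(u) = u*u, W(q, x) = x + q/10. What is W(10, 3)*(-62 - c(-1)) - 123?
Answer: -375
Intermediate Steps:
W(q, x) = x + q/10 (W(q, x) = x + q*(⅒) = x + q/10)
c(u) = u²
W(10, 3)*(-62 - c(-1)) - 123 = (3 + (⅒)*10)*(-62 - 1*(-1)²) - 123 = (3 + 1)*(-62 - 1*1) - 123 = 4*(-62 - 1) - 123 = 4*(-63) - 123 = -252 - 123 = -375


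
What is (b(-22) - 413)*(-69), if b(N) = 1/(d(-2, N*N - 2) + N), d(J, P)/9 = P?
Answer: 122992983/4316 ≈ 28497.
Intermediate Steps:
d(J, P) = 9*P
b(N) = 1/(-18 + N + 9*N**2) (b(N) = 1/(9*(N*N - 2) + N) = 1/(9*(N**2 - 2) + N) = 1/(9*(-2 + N**2) + N) = 1/((-18 + 9*N**2) + N) = 1/(-18 + N + 9*N**2))
(b(-22) - 413)*(-69) = (1/(-18 - 22 + 9*(-22)**2) - 413)*(-69) = (1/(-18 - 22 + 9*484) - 413)*(-69) = (1/(-18 - 22 + 4356) - 413)*(-69) = (1/4316 - 413)*(-69) = -1782507/4316*(-69) = 122992983/4316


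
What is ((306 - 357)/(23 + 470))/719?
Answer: -3/20851 ≈ -0.00014388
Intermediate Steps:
((306 - 357)/(23 + 470))/719 = -51/493*(1/719) = -51*1/493*(1/719) = -3/29*1/719 = -3/20851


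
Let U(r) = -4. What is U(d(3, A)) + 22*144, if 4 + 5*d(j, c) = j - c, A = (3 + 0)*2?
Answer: 3164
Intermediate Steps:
A = 6 (A = 3*2 = 6)
d(j, c) = -4/5 - c/5 + j/5 (d(j, c) = -4/5 + (j - c)/5 = -4/5 + (-c/5 + j/5) = -4/5 - c/5 + j/5)
U(d(3, A)) + 22*144 = -4 + 22*144 = -4 + 3168 = 3164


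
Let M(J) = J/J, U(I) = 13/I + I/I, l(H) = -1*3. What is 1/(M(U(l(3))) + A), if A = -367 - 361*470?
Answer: -1/170036 ≈ -5.8811e-6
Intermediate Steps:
l(H) = -3
U(I) = 1 + 13/I (U(I) = 13/I + 1 = 1 + 13/I)
A = -170037 (A = -367 - 169670 = -170037)
M(J) = 1
1/(M(U(l(3))) + A) = 1/(1 - 170037) = 1/(-170036) = -1/170036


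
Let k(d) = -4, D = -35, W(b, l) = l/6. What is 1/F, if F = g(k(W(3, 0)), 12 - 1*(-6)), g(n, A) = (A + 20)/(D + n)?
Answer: -39/38 ≈ -1.0263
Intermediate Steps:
W(b, l) = l/6 (W(b, l) = l*(⅙) = l/6)
g(n, A) = (20 + A)/(-35 + n) (g(n, A) = (A + 20)/(-35 + n) = (20 + A)/(-35 + n))
F = -38/39 (F = (20 + (12 - 1*(-6)))/(-35 - 4) = (20 + (12 + 6))/(-39) = -(20 + 18)/39 = -1/39*38 = -38/39 ≈ -0.97436)
1/F = 1/(-38/39) = -39/38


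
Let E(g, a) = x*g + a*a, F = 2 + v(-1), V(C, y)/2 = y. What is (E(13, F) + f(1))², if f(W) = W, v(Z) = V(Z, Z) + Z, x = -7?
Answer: 7921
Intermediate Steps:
V(C, y) = 2*y
v(Z) = 3*Z (v(Z) = 2*Z + Z = 3*Z)
F = -1 (F = 2 + 3*(-1) = 2 - 3 = -1)
E(g, a) = a² - 7*g (E(g, a) = -7*g + a*a = -7*g + a² = a² - 7*g)
(E(13, F) + f(1))² = (((-1)² - 7*13) + 1)² = ((1 - 91) + 1)² = (-90 + 1)² = (-89)² = 7921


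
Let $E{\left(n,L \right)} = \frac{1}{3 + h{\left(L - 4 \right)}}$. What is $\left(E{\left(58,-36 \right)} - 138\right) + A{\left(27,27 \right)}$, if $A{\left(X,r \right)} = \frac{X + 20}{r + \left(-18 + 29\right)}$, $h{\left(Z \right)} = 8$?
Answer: $- \frac{57129}{418} \approx -136.67$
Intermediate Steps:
$E{\left(n,L \right)} = \frac{1}{11}$ ($E{\left(n,L \right)} = \frac{1}{3 + 8} = \frac{1}{11}$)
$A{\left(X,r \right)} = \frac{20 + X}{11 + r}$ ($A{\left(X,r \right)} = \frac{20 + X}{r + 11} = \frac{20 + X}{11 + r}$)
$\left(E{\left(58,-36 \right)} - 138\right) + A{\left(27,27 \right)} = \left(\frac{1}{11} - 138\right) + \frac{20 + 27}{11 + 27} = \left(\frac{1}{11} - 138\right) + \frac{1}{38} \cdot 47 = - \frac{1517}{11} + \frac{1}{38} \cdot 47 = - \frac{1517}{11} + \frac{47}{38} = - \frac{57129}{418}$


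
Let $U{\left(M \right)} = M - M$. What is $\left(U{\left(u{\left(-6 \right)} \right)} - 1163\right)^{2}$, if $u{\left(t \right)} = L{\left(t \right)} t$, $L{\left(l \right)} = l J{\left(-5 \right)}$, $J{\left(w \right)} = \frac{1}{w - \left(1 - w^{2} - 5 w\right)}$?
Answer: $1352569$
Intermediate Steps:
$J{\left(w \right)} = \frac{1}{-1 + w^{2} + 6 w}$ ($J{\left(w \right)} = \frac{1}{w + \left(-1 + w^{2} + 5 w\right)} = \frac{1}{-1 + w^{2} + 6 w}$)
$L{\left(l \right)} = - \frac{l}{6}$ ($L{\left(l \right)} = \frac{l}{-1 + \left(-5\right)^{2} + 6 \left(-5\right)} = \frac{l}{-1 + 25 - 30} = \frac{l}{-6} = l \left(- \frac{1}{6}\right) = - \frac{l}{6}$)
$u{\left(t \right)} = - \frac{t^{2}}{6}$ ($u{\left(t \right)} = - \frac{t}{6} t = - \frac{t^{2}}{6}$)
$U{\left(M \right)} = 0$
$\left(U{\left(u{\left(-6 \right)} \right)} - 1163\right)^{2} = \left(0 - 1163\right)^{2} = \left(-1163\right)^{2} = 1352569$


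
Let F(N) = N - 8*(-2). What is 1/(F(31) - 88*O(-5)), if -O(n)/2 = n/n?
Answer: 1/223 ≈ 0.0044843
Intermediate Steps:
F(N) = 16 + N (F(N) = N + 16 = 16 + N)
O(n) = -2 (O(n) = -2*n/n = -2*1 = -2)
1/(F(31) - 88*O(-5)) = 1/((16 + 31) - 88*(-2)) = 1/(47 + 176) = 1/223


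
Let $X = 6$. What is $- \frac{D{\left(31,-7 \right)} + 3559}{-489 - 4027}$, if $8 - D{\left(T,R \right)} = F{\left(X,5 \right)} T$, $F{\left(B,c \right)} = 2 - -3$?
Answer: $\frac{853}{1129} \approx 0.75554$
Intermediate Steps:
$F{\left(B,c \right)} = 5$ ($F{\left(B,c \right)} = 2 + 3 = 5$)
$D{\left(T,R \right)} = 8 - 5 T$
$- \frac{D{\left(31,-7 \right)} + 3559}{-489 - 4027} = - \frac{\left(8 - 155\right) + 3559}{-489 - 4027} = - \frac{\left(8 - 155\right) + 3559}{-4516} = - \frac{\left(-147 + 3559\right) \left(-1\right)}{4516} = - \frac{3412 \left(-1\right)}{4516} = \left(-1\right) \left(- \frac{853}{1129}\right) = \frac{853}{1129}$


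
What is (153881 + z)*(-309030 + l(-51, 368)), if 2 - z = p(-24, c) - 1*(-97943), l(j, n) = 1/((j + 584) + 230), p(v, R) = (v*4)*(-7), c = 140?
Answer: -13031635585252/763 ≈ -1.7079e+10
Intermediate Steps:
p(v, R) = -28*v (p(v, R) = (4*v)*(-7) = -28*v)
l(j, n) = 1/(814 + j) (l(j, n) = 1/((584 + j) + 230) = 1/(814 + j))
z = -98613 (z = 2 - (-28*(-24) - 1*(-97943)) = 2 - (672 + 97943) = 2 - 1*98615 = 2 - 98615 = -98613)
(153881 + z)*(-309030 + l(-51, 368)) = (153881 - 98613)*(-309030 + 1/(814 - 51)) = 55268*(-309030 + 1/763) = 55268*(-235789889/763) = -13031635585252/763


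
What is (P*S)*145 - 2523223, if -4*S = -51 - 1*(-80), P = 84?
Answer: -2611528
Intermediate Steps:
S = -29/4 (S = -(-51 - 1*(-80))/4 = -(-51 + 80)/4 = -¼*29 = -29/4 ≈ -7.2500)
(P*S)*145 - 2523223 = (84*(-29/4))*145 - 2523223 = -609*145 - 2523223 = -88305 - 2523223 = -2611528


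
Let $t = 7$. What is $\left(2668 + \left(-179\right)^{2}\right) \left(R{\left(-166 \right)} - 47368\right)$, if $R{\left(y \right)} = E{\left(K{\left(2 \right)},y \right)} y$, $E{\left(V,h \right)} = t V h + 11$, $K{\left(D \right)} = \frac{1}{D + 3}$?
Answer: $- \frac{1842284302}{5} \approx -3.6846 \cdot 10^{8}$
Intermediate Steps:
$K{\left(D \right)} = \frac{1}{3 + D}$
$E{\left(V,h \right)} = 11 + 7 V h$ ($E{\left(V,h \right)} = 7 V h + 11 = 11 + 7 V h$)
$R{\left(y \right)} = y \left(11 + \frac{7 y}{5}\right)$ ($R{\left(y \right)} = \left(11 + \frac{7 y}{3 + 2}\right) y = \left(11 + \frac{7 y}{5}\right) y = y \left(11 + \frac{7 y}{5}\right)$)
$\left(2668 + \left(-179\right)^{2}\right) \left(R{\left(-166 \right)} - 47368\right) = \left(2668 + \left(-179\right)^{2}\right) \left(\frac{1}{5} \left(-166\right) \left(55 + 7 \left(-166\right)\right) - 47368\right) = \left(2668 + 32041\right) \left(\frac{1}{5} \left(-166\right) \left(55 - 1162\right) - 47368\right) = 34709 \left(\frac{1}{5} \left(-166\right) \left(-1107\right) - 47368\right) = 34709 \left(\frac{183762}{5} - 47368\right) = 34709 \left(- \frac{53078}{5}\right) = - \frac{1842284302}{5}$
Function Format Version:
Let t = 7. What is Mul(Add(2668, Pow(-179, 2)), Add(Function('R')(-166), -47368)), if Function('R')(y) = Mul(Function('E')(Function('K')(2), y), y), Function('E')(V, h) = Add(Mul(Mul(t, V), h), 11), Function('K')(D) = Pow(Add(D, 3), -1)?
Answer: Rational(-1842284302, 5) ≈ -3.6846e+8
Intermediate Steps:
Function('K')(D) = Pow(Add(3, D), -1)
Function('E')(V, h) = Add(11, Mul(7, V, h)) (Function('E')(V, h) = Add(Mul(Mul(7, V), h), 11) = Add(Mul(7, V, h), 11) = Add(11, Mul(7, V, h)))
Function('R')(y) = Mul(y, Add(11, Mul(Rational(7, 5), y))) (Function('R')(y) = Mul(Add(11, Mul(7, Pow(Add(3, 2), -1), y)), y) = Mul(Add(11, Mul(7, Pow(5, -1), y)), y) = Mul(Add(11, Mul(7, Rational(1, 5), y)), y) = Mul(Add(11, Mul(Rational(7, 5), y)), y) = Mul(y, Add(11, Mul(Rational(7, 5), y))))
Mul(Add(2668, Pow(-179, 2)), Add(Function('R')(-166), -47368)) = Mul(Add(2668, Pow(-179, 2)), Add(Mul(Rational(1, 5), -166, Add(55, Mul(7, -166))), -47368)) = Mul(Add(2668, 32041), Add(Mul(Rational(1, 5), -166, Add(55, -1162)), -47368)) = Mul(34709, Add(Mul(Rational(1, 5), -166, -1107), -47368)) = Mul(34709, Add(Rational(183762, 5), -47368)) = Mul(34709, Rational(-53078, 5)) = Rational(-1842284302, 5)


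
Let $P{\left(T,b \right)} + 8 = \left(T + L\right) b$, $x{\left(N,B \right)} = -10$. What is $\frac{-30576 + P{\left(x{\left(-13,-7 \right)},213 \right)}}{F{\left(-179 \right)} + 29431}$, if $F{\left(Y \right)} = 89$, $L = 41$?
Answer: $- \frac{23981}{29520} \approx -0.81236$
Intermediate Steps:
$P{\left(T,b \right)} = -8 + b \left(41 + T\right)$ ($P{\left(T,b \right)} = -8 + \left(T + 41\right) b = -8 + \left(41 + T\right) b = -8 + b \left(41 + T\right)$)
$\frac{-30576 + P{\left(x{\left(-13,-7 \right)},213 \right)}}{F{\left(-179 \right)} + 29431} = \frac{-30576 - -6595}{89 + 29431} = \frac{-30576 - -6595}{29520} = \left(-30576 + 6595\right) \frac{1}{29520} = \left(-23981\right) \frac{1}{29520} = - \frac{23981}{29520}$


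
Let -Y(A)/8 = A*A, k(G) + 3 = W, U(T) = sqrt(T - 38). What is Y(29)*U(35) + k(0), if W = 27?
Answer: 24 - 6728*I*sqrt(3) ≈ 24.0 - 11653.0*I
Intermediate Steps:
U(T) = sqrt(-38 + T)
k(G) = 24 (k(G) = -3 + 27 = 24)
Y(A) = -8*A**2 (Y(A) = -8*A*A = -8*A**2)
Y(29)*U(35) + k(0) = (-8*29**2)*sqrt(-38 + 35) + 24 = (-8*841)*sqrt(-3) + 24 = -6728*I*sqrt(3) + 24 = 24 - 6728*I*sqrt(3)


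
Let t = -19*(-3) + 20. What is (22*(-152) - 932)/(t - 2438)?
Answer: 4276/2361 ≈ 1.8111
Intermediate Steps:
t = 77 (t = 57 + 20 = 77)
(22*(-152) - 932)/(t - 2438) = (22*(-152) - 932)/(77 - 2438) = (-3344 - 932)/(-2361) = -4276*(-1/2361) = 4276/2361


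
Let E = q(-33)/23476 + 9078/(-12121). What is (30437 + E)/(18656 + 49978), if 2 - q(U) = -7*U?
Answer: 509453616095/1148822521992 ≈ 0.44346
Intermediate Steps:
q(U) = 2 + 7*U (q(U) = 2 - (-7)*U = 2 + 7*U)
E = -12699461/16738388 (E = (2 + 7*(-33))/23476 + 9078/(-12121) = (2 - 231)*(1/23476) + 9078*(-1/12121) = -229*1/23476 - 534/713 = -229/23476 - 534/713 = -12699461/16738388 ≈ -0.75870)
(30437 + E)/(18656 + 49978) = (30437 - 12699461/16738388)/(18656 + 49978) = (509453616095/16738388)/68634 = (509453616095/16738388)*(1/68634) = 509453616095/1148822521992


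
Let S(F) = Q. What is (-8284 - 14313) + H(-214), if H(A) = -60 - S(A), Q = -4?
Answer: -22653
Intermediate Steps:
S(F) = -4
H(A) = -56 (H(A) = -60 - 1*(-4) = -60 + 4 = -56)
(-8284 - 14313) + H(-214) = (-8284 - 14313) - 56 = -22597 - 56 = -22653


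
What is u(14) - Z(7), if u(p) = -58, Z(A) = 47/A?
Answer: -453/7 ≈ -64.714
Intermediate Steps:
u(14) - Z(7) = -58 - 47/7 = -453/7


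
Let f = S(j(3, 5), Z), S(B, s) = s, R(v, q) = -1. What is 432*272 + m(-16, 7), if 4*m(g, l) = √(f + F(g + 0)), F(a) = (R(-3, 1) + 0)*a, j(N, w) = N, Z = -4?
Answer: 117504 + √3/2 ≈ 1.1750e+5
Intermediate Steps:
F(a) = -a (F(a) = (-1 + 0)*a = -a)
f = -4
m(g, l) = √(-4 - g)/4 (m(g, l) = √(-4 - (g + 0))/4 = √(-4 - g)/4)
432*272 + m(-16, 7) = 432*272 + √(-4 - 1*(-16))/4 = 117504 + √(-4 + 16)/4 = 117504 + √12/4 = 117504 + (2*√3)/4 = 117504 + √3/2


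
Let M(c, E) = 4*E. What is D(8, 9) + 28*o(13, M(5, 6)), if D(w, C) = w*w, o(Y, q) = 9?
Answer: 316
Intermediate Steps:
D(w, C) = w²
D(8, 9) + 28*o(13, M(5, 6)) = 8² + 28*9 = 64 + 252 = 316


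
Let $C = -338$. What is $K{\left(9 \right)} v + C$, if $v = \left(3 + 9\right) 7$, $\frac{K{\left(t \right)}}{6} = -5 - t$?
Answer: $-7394$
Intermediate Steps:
$K{\left(t \right)} = -30 - 6 t$ ($K{\left(t \right)} = 6 \left(-5 - t\right) = -30 - 6 t$)
$v = 84$ ($v = 12 \cdot 7 = 84$)
$K{\left(9 \right)} v + C = \left(-30 - 54\right) 84 - 338 = \left(-84\right) 84 - 338 = -7056 - 338 = -7394$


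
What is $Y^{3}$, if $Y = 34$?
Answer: $39304$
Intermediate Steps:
$Y^{3} = 34^{3} = 39304$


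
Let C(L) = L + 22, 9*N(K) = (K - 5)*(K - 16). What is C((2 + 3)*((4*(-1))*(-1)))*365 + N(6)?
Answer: 137960/9 ≈ 15329.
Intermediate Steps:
N(K) = (-16 + K)*(-5 + K)/9 (N(K) = ((K - 5)*(K - 16))/9 = ((-5 + K)*(-16 + K))/9 = ((-16 + K)*(-5 + K))/9 = (-16 + K)*(-5 + K)/9)
C(L) = 22 + L
C((2 + 3)*((4*(-1))*(-1)))*365 + N(6) = (22 + (2 + 3)*((4*(-1))*(-1)))*365 + (80/9 - 7/3*6 + (⅑)*6²) = (22 + 5*(-4*(-1)))*365 + (80/9 - 14 + (⅑)*36) = (22 + 5*4)*365 + (80/9 - 14 + 4) = (22 + 20)*365 - 10/9 = 42*365 - 10/9 = 15330 - 10/9 = 137960/9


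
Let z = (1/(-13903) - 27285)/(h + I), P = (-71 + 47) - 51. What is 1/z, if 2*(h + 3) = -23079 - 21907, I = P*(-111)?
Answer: 197019413/379343356 ≈ 0.51937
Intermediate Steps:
P = -75 (P = -24 - 51 = -75)
I = 8325 (I = -75*(-111) = 8325)
h = -22496 (h = -3 + (-23079 - 21907)/2 = -3 + (1/2)*(-44986) = -3 - 22493 = -22496)
z = 379343356/197019413 (z = (1/(-13903) - 27285)/(-22496 + 8325) = (-1/13903 - 27285)/(-14171) = -379343356/13903*(-1/14171) = 379343356/197019413 ≈ 1.9254)
1/z = 1/(379343356/197019413) = 197019413/379343356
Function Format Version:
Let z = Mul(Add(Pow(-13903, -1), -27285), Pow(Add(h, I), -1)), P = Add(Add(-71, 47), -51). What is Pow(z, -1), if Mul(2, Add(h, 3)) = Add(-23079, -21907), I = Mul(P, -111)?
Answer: Rational(197019413, 379343356) ≈ 0.51937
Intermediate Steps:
P = -75 (P = Add(-24, -51) = -75)
I = 8325 (I = Mul(-75, -111) = 8325)
h = -22496 (h = Add(-3, Mul(Rational(1, 2), Add(-23079, -21907))) = Add(-3, Mul(Rational(1, 2), -44986)) = Add(-3, -22493) = -22496)
z = Rational(379343356, 197019413) (z = Mul(Add(Pow(-13903, -1), -27285), Pow(Add(-22496, 8325), -1)) = Mul(Add(Rational(-1, 13903), -27285), Pow(-14171, -1)) = Mul(Rational(-379343356, 13903), Rational(-1, 14171)) = Rational(379343356, 197019413) ≈ 1.9254)
Pow(z, -1) = Pow(Rational(379343356, 197019413), -1) = Rational(197019413, 379343356)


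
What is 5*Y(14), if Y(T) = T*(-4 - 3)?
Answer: -490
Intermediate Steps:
Y(T) = -7*T (Y(T) = T*(-7) = -7*T)
5*Y(14) = 5*(-7*14) = 5*(-98) = -490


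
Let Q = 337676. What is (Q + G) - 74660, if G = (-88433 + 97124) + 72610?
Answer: 344317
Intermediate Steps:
G = 81301 (G = 8691 + 72610 = 81301)
(Q + G) - 74660 = (337676 + 81301) - 74660 = 418977 - 74660 = 344317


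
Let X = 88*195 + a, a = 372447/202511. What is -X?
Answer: -3475461207/202511 ≈ -17162.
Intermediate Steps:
a = 372447/202511 (a = 372447*(1/202511) = 372447/202511 ≈ 1.8391)
X = 3475461207/202511 (X = 88*195 + 372447/202511 = 17160 + 372447/202511 = 3475461207/202511 ≈ 17162.)
-X = -1*3475461207/202511 = -3475461207/202511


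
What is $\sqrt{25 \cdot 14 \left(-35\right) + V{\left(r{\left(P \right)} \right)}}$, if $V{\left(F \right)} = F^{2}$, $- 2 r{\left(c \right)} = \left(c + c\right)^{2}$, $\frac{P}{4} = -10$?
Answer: $5 \sqrt{409110} \approx 3198.1$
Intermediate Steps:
$P = -40$ ($P = 4 \left(-10\right) = -40$)
$r{\left(c \right)} = - 2 c^{2}$ ($r{\left(c \right)} = - \frac{\left(c + c\right)^{2}}{2} = - \frac{\left(2 c\right)^{2}}{2} = - \frac{4 c^{2}}{2} = - 2 c^{2}$)
$\sqrt{25 \cdot 14 \left(-35\right) + V{\left(r{\left(P \right)} \right)}} = \sqrt{25 \cdot 14 \left(-35\right) + \left(- 2 \left(-40\right)^{2}\right)^{2}} = \sqrt{350 \left(-35\right) + \left(\left(-2\right) 1600\right)^{2}} = \sqrt{-12250 + \left(-3200\right)^{2}} = \sqrt{-12250 + 10240000} = \sqrt{10227750} = 5 \sqrt{409110}$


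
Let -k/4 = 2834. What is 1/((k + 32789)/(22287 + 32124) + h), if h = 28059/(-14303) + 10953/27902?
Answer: -1034022254846/1214900538811 ≈ -0.85112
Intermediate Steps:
k = -11336 (k = -4*2834 = -11336)
h = -626241459/399082306 (h = 28059*(-1/14303) + 10953*(1/27902) = -28059/14303 + 10953/27902 = -626241459/399082306 ≈ -1.5692)
1/((k + 32789)/(22287 + 32124) + h) = 1/((-11336 + 32789)/(22287 + 32124) - 626241459/399082306) = 1/(21453/54411 - 626241459/399082306) = 1/(21453*(1/54411) - 626241459/399082306) = 1/(7151/18137 - 626241459/399082306) = 1/(-1214900538811/1034022254846) = -1034022254846/1214900538811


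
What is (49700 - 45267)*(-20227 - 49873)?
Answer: -310753300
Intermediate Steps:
(49700 - 45267)*(-20227 - 49873) = 4433*(-70100) = -310753300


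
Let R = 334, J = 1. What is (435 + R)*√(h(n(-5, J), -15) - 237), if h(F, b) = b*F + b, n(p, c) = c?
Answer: 769*I*√267 ≈ 12566.0*I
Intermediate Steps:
h(F, b) = b + F*b (h(F, b) = F*b + b = b + F*b)
(435 + R)*√(h(n(-5, J), -15) - 237) = (435 + 334)*√(-15*(1 + 1) - 237) = 769*√(-15*2 - 237) = 769*√(-30 - 237) = 769*√(-267) = 769*(I*√267) = 769*I*√267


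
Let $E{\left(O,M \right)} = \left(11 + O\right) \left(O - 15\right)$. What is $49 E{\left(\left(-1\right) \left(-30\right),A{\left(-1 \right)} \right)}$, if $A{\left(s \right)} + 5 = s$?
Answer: $30135$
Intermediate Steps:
$A{\left(s \right)} = -5 + s$
$E{\left(O,M \right)} = \left(-15 + O\right) \left(11 + O\right)$ ($E{\left(O,M \right)} = \left(11 + O\right) \left(-15 + O\right) = \left(-15 + O\right) \left(11 + O\right)$)
$49 E{\left(\left(-1\right) \left(-30\right),A{\left(-1 \right)} \right)} = 49 \left(-165 + \left(\left(-1\right) \left(-30\right)\right)^{2} - 4 \left(\left(-1\right) \left(-30\right)\right)\right) = 49 \left(-165 + 30^{2} - 120\right) = 49 \left(-165 + 900 - 120\right) = 49 \cdot 615 = 30135$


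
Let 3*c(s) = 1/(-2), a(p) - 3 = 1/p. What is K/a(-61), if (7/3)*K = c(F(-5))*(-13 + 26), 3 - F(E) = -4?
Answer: -61/196 ≈ -0.31122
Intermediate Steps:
F(E) = 7 (F(E) = 3 - 1*(-4) = 3 + 4 = 7)
a(p) = 3 + 1/p
c(s) = -⅙ (c(s) = (⅓)/(-2) = (⅓)*(-½) = -⅙)
K = -13/14 (K = 3*(-(-13 + 26)/6)/7 = 3*(-⅙*13)/7 = (3/7)*(-13/6) = -13/14 ≈ -0.92857)
K/a(-61) = -13/(14*(3 + 1/(-61))) = -13/(14*(3 - 1/61)) = -13/(14*182/61) = -13/14*61/182 = -61/196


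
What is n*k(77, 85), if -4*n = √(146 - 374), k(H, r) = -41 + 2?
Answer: 39*I*√57/2 ≈ 147.22*I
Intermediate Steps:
k(H, r) = -39
n = -I*√57/2 (n = -√(146 - 374)/4 = -I*√57/2 ≈ -3.7749*I)
n*k(77, 85) = -I*√57/2*(-39) = 39*I*√57/2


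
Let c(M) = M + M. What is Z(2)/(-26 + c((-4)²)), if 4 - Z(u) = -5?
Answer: 3/2 ≈ 1.5000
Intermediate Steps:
c(M) = 2*M
Z(u) = 9 (Z(u) = 4 - 1*(-5) = 4 + 5 = 9)
Z(2)/(-26 + c((-4)²)) = 9/(-26 + 2*(-4)²) = 9/(-26 + 2*16) = 9/(-26 + 32) = 9/6 = 9*(⅙) = 3/2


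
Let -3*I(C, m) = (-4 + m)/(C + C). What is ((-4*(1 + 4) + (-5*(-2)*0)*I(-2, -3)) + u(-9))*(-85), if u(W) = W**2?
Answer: -5185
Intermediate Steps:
I(C, m) = -(-4 + m)/(6*C) (I(C, m) = -(-4 + m)/(3*(C + C)) = -(-4 + m)/(3*(2*C)) = -(-4 + m)*1/(2*C)/3 = -(-4 + m)/(6*C))
((-4*(1 + 4) + (-5*(-2)*0)*I(-2, -3)) + u(-9))*(-85) = ((-4*(1 + 4) + (-5*(-2)*0)*((1/6)*(4 - 1*(-3))/(-2))) + (-9)**2)*(-85) = ((-4*5 + (10*0)*((1/6)*(-1/2)*(4 + 3))) + 81)*(-85) = ((-20 + 0*((1/6)*(-1/2)*7)) + 81)*(-85) = ((-20 + 0*(-7/12)) + 81)*(-85) = ((-20 + 0) + 81)*(-85) = (-20 + 81)*(-85) = 61*(-85) = -5185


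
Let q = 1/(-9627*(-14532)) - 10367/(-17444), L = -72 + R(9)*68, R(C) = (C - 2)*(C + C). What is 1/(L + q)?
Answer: 6225530598/52895807804479 ≈ 0.00011769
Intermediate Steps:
R(C) = 2*C*(-2 + C) (R(C) = (-2 + C)*(2*C) = 2*C*(-2 + C))
L = 8496 (L = -72 + (2*9*(-2 + 9))*68 = -72 + (2*9*7)*68 = -72 + 126*68 = -72 + 8568 = 8496)
q = 3699843871/6225530598 (q = -1/9627*(-1/14532) - 10367*(-1/17444) = 1/139899564 + 1481/2492 = 3699843871/6225530598 ≈ 0.59430)
1/(L + q) = 1/(8496 + 3699843871/6225530598) = 1/(52895807804479/6225530598) = 6225530598/52895807804479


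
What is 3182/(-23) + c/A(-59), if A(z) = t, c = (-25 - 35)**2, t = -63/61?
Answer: -583474/161 ≈ -3624.1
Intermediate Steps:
t = -63/61 (t = -63*1/61 = -63/61 ≈ -1.0328)
c = 3600 (c = (-60)**2 = 3600)
A(z) = -63/61
3182/(-23) + c/A(-59) = 3182/(-23) + 3600/(-63/61) = 3182*(-1/23) + 3600*(-61/63) = -3182/23 - 24400/7 = -583474/161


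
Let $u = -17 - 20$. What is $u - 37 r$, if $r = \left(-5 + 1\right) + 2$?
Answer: $37$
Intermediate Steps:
$u = -37$ ($u = -17 - 20 = -37$)
$r = -2$ ($r = -4 + 2 = -2$)
$u - 37 r = -37 - -74 = -37 + 74 = 37$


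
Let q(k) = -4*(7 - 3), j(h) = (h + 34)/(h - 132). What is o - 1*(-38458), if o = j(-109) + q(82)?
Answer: 9264597/241 ≈ 38442.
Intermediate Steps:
j(h) = (34 + h)/(-132 + h)
q(k) = -16 (q(k) = -4*4 = -16)
o = -3781/241 (o = (34 - 109)/(-132 - 109) - 16 = -75/(-241) - 16 = -1/241*(-75) - 16 = 75/241 - 16 = -3781/241 ≈ -15.689)
o - 1*(-38458) = -3781/241 - 1*(-38458) = -3781/241 + 38458 = 9264597/241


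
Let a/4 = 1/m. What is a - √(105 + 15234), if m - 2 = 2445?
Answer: 4/2447 - √15339 ≈ -123.85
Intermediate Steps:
m = 2447 (m = 2 + 2445 = 2447)
a = 4/2447 ≈ 0.0016347
a - √(105 + 15234) = 4/2447 - √(105 + 15234) = 4/2447 - √15339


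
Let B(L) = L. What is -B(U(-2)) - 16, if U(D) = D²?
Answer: -20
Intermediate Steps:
-B(U(-2)) - 16 = -1*(-2)² - 16 = -1*4 - 16 = -4 - 16 = -20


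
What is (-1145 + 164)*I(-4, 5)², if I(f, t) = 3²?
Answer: -79461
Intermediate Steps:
I(f, t) = 9
(-1145 + 164)*I(-4, 5)² = (-1145 + 164)*9² = -981*81 = -79461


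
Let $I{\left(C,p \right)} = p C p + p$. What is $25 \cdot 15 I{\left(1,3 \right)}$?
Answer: $4500$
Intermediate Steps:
$I{\left(C,p \right)} = p + C p^{2}$ ($I{\left(C,p \right)} = C p p + p = C p^{2} + p = p + C p^{2}$)
$25 \cdot 15 I{\left(1,3 \right)} = 25 \cdot 15 \cdot 3 \left(1 + 1 \cdot 3\right) = 375 \cdot 3 \left(1 + 3\right) = 375 \cdot 3 \cdot 4 = 375 \cdot 12 = 4500$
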